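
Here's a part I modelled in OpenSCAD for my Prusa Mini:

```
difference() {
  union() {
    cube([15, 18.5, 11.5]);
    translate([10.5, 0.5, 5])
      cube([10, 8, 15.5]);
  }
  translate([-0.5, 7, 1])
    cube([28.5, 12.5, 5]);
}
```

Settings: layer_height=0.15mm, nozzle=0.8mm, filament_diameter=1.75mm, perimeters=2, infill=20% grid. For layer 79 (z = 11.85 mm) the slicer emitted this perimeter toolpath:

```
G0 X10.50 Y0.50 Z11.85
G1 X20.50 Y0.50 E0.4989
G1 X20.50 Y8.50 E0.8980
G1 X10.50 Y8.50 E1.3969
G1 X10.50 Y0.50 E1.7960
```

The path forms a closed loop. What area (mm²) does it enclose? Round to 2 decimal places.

80.00 mm²

Apply the shoelace formula to the sequence of (X, Y) vertices; enclosed area = 80.00 mm².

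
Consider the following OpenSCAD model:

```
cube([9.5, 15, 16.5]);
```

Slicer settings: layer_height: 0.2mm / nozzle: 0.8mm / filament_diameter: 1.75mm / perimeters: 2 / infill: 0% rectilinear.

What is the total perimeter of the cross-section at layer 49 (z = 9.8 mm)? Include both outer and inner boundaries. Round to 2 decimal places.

49.00 mm

At z = 9.8 mm: the cube (footprint 9.5×15) is included at this height (perimeter 49.00 mm). Overall, the cross-section is a single solid region. Total boundary length (outer) = 49.00 mm.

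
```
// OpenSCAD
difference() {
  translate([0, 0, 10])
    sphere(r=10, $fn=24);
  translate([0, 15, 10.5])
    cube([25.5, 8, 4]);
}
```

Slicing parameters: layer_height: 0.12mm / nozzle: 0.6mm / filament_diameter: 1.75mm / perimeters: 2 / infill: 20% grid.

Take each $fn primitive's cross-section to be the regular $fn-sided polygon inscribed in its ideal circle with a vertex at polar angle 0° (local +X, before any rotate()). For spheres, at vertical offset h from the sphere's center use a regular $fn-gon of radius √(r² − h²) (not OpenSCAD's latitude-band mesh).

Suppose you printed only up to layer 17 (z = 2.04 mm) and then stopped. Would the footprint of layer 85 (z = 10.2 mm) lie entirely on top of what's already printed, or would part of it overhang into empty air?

Compare the two slices. At z = 2.04: the r=10 sphere contributes a regular 24-gon of circumradius √(10²−7.96²) = 6.053 (area = (24/2)·6.053²·sin(360°/24) = 113.79 mm²); the cube at (0, 15) does not reach this height (z outside [10.5, 14.5]); Subtracting the remaining from the first: none of the subtracted shapes is present at this height, so the r=10 sphere is unchanged — area = 113.79 mm². At z = 10.2: the r=10 sphere slices to a regular 24-gon of circumradius 9.998 (√(r²−h²) with h=0.2 from center) (area = (24/2)·9.998²·sin(360°/24) = 310.46 mm²); the cube at (0, 15) is not intersected at this z (z outside [10.5, 14.5]); After the difference (first − rest): none of the subtracted shapes is present at this height, so the r=10 sphere is unchanged — area = 310.46 mm². Checking containment: at z = 10.2 the cross-section extends beyond the z = 2.04 cross-section by about 196.67 mm².

part overhangs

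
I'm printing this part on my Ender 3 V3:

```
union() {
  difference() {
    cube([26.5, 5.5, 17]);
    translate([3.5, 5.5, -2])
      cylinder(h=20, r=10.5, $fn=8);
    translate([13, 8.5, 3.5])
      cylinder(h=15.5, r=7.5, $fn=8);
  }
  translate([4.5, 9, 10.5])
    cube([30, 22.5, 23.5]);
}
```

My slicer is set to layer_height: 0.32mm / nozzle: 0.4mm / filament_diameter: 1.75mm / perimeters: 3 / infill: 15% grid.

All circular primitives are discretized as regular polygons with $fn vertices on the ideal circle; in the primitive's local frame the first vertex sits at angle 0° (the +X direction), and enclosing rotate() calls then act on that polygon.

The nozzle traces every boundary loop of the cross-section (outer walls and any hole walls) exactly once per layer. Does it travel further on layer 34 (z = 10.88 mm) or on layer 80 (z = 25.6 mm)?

Layer 34 (z = 10.88): the 26.5×5.5 cube contributes its full rectangle (perimeter 64.00 mm); the r=10.5 cylinder at (3.5, 5.5) contributes a regular 8-gon of circumradius 10.5 (perimeter = 2·8·10.500·sin(180°/8) = 64.29 mm); the cylinder at (13, 8.5): section is a regular 8-gon, circumradius r=7.5 (perimeter = 2·8·7.500·sin(180°/8) = 45.92 mm); Taking the first minus the rest: starting from the 26.5×5.5 cube, the r=10.5 cylinder at (3.5, 5.5) partially overlaps it — only the 70.74 mm² overlap (of its 311.83 mm²) is removed, clipping the outline; the r=7.5 cylinder at (13, 8.5) partially overlaps it — only the 18.70 mm² overlap (of its 159.10 mm²) is removed, clipping the outline — boundary = 37.97 mm; the 30×22.5 cube at (4.5, 9) contributes its full rectangle (perimeter 105.00 mm); Taking the union: the 2 present regions are separate (no shared area or edge), so areas and boundary lengths simply add and each stays a separate island — boundary = 142.97 mm. So its perimeter = 142.97 mm. Layer 80 (z = 25.6): the cube does not reach this height (z outside [0, 17]); the cylinder at (3.5, 5.5) does not reach this height (z outside [-2, 18]); the cylinder at (13, 8.5) is not intersected at this z (z outside [3.5, 19]); After the difference (first − rest): the first operand is absent here, so nothing remains; the 30×22.5 cube at (4.5, 9) contributes its full rectangle (perimeter 105.00 mm); Taking the union: only the 30×22.5 cube at (4.5, 9) is present, so the union is just that shape — boundary = 105.00 mm. So its perimeter = 105.00 mm. Layer 34 is larger (142.97 vs 105.00 mm).

layer 34 (z = 10.88 mm)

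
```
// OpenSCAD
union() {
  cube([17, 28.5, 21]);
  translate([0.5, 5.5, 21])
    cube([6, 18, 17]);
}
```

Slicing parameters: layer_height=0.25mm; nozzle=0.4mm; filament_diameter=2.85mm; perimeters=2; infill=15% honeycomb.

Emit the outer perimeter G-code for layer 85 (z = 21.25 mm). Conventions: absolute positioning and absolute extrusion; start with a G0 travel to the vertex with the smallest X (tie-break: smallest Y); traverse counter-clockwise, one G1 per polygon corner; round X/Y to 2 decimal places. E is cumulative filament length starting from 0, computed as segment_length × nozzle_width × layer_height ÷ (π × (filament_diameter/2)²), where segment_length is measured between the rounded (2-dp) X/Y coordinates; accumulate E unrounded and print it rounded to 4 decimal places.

G0 X0.50 Y5.50 Z21.25
G1 X6.50 Y5.50 E0.0941
G1 X6.50 Y23.50 E0.3762
G1 X0.50 Y23.50 E0.4703
G1 X0.50 Y5.50 E0.7524

At z = 21.25 mm: the cube is not intersected at this z (z outside [0, 21]); the cube at (0.5, 5.5) (footprint 6×18) is included at this height; Taking the union: only the 6×18 cube at (0.5, 5.5) is present, so the union is just that shape — 1 connected region. The outline is a single polygon with 4 vertices. Extrusion per mm of travel: 0.4 × 0.25 / (π × 1.425²) = 0.015675. Accumulating E over each segment gives final E = 0.7524.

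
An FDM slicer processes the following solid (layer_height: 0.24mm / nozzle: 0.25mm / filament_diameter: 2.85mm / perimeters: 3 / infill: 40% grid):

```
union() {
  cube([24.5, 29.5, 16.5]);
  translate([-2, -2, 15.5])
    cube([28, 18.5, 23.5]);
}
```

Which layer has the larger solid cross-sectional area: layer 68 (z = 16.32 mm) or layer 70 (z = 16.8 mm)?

Layer 68 (z = 16.32): the cube is present — its section is the full 24.5×29.5 rectangle (area 722.75 mm²); the 28×18.5 cube at (-2, -2) contributes its full rectangle (area 518.00 mm²); Taking the union: the regions partially overlap — summed areas 1240.75 mm² minus the doubly-counted overlap 404.25 mm² gives 836.50 mm² — area = 836.50 mm². So its area = 836.50 mm². Layer 70 (z = 16.8): the cube is not intersected at this z (z outside [0, 16.5]); the cube at (-2, -2) is present — its section is the full 28×18.5 rectangle (area 518.00 mm²); Merging all regions: only the 28×18.5 cube at (-2, -2) is present, so the union is just that shape — area = 518.00 mm². So its area = 518.00 mm². Layer 68 is larger (836.50 vs 518.00 mm²).

layer 68 (z = 16.32 mm)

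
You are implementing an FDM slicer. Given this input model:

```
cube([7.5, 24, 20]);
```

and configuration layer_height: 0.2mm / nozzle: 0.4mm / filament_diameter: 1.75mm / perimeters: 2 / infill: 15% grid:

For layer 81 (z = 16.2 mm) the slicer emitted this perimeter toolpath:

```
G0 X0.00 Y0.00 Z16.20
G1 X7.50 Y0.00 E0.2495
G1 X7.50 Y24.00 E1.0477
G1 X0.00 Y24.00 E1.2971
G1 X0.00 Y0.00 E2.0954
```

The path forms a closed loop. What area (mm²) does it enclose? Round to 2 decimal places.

180.00 mm²

Apply the shoelace formula to the sequence of (X, Y) vertices; enclosed area = 180.00 mm².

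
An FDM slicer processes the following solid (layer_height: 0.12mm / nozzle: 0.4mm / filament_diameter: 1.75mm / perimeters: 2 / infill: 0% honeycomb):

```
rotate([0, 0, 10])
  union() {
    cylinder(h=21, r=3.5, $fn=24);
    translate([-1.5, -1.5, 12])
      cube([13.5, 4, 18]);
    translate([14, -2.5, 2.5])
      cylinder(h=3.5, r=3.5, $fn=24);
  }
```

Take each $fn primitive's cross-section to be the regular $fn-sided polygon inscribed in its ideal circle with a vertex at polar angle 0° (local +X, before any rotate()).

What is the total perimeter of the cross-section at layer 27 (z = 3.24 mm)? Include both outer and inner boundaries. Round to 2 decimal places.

At z = 3.24 mm: the r=3.5 cylinder contributes a regular 24-gon of circumradius 3.5 (perimeter = 2·24·3.500·sin(180°/24) = 21.93 mm); the cube at (-1.5, -1.5) does not reach this height (z outside [12, 30]); the r=3.5 cylinder at (14, -2.5) contributes a regular 24-gon of circumradius 3.5 (perimeter = 2·24·3.500·sin(180°/24) = 21.93 mm); Combining (union): the 2 present regions are separate (no shared area or edge), so areas and boundary lengths simply add and each stays a separate island — boundary = 43.86 mm; (whole slice rotated 10° about Z — lengths, areas and connectivity unchanged). Overall, the cross-section has 2 separate islands. Total boundary length (outer) = 43.86 mm.

43.86 mm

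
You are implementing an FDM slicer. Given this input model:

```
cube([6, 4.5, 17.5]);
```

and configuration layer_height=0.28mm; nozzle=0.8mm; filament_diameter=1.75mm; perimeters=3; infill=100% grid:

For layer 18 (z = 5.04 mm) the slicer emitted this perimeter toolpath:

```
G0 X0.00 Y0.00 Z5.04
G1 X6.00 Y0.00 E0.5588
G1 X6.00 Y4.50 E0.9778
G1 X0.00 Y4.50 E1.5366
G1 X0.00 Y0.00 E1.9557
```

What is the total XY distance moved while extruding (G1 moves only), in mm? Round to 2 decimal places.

Sum the Euclidean lengths of each G1 segment: total = 21.00 mm.

21.00 mm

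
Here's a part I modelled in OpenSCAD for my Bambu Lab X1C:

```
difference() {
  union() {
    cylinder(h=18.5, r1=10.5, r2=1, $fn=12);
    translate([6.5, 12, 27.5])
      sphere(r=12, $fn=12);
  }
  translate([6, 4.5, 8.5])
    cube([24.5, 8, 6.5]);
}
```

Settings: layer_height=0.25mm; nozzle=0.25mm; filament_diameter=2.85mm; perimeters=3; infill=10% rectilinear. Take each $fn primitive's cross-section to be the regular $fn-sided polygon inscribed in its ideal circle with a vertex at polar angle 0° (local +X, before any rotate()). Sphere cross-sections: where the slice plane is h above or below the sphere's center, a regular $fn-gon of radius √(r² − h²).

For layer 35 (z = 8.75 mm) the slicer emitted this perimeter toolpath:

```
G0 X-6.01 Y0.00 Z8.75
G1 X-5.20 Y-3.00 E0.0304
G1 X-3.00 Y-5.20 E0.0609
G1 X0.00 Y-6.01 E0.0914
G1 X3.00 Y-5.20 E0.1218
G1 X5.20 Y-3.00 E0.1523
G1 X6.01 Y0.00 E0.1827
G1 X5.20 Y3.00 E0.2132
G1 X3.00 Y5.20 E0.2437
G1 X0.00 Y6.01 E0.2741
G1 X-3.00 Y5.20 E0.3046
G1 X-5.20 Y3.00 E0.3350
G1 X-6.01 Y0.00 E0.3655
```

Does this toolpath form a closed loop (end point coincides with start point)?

yes

Start point (G0): (-6.01, 0.00). End point (last G1): the path returns to the start — closed.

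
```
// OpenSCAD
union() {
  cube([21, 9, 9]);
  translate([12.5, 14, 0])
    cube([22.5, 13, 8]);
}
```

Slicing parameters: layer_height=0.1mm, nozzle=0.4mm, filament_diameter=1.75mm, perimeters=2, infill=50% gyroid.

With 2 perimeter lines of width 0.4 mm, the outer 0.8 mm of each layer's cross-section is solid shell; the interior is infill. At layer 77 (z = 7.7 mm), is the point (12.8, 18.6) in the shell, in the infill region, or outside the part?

At z = 7.7 mm: the cube is present — its section is the full 21×9 rectangle; the 22.5×13 cube at (12.5, 14) contributes its full rectangle; Taking the union: the 2 present regions are separate (no shared area or edge), so areas and boundary lengths simply add and each stays a separate island — 2 connected regions. Overall, the cross-section has 2 separate islands. The nearest boundary edge runs (12.50, 14.00)→(12.50, 27.00); distance from the point to it = 0.30 mm. (Shell/infill is judged within the island containing the point — the largest one.) The point is inside the cross-section, 0.30 mm from the nearest boundary — within the 0.8 mm shell band (2 × 0.4).

shell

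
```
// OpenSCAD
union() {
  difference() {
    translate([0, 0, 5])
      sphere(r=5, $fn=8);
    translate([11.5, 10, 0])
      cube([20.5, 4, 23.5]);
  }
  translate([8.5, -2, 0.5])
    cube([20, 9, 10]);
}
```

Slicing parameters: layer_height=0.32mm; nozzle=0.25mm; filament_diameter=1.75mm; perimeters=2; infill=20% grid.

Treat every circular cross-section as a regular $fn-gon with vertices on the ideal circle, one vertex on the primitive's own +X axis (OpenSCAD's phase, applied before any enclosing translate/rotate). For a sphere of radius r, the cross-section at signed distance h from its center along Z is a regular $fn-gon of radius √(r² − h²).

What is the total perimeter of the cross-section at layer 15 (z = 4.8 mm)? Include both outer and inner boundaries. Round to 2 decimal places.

At z = 4.8 mm: the r=5 sphere contributes a regular 8-gon of circumradius √(5²−0.2²) = 4.996 (perimeter = 2·8·4.996·sin(180°/8) = 30.59 mm); the 20.5×4 cube at (11.5, 10) contributes its full rectangle (perimeter 49.00 mm); Subtracting the remaining from the first: starting from the r=5 sphere, the 20.5×4 cube at (11.5, 10) misses the remaining region (no effect) — boundary = 30.59 mm; the cube at (8.5, -2) (footprint 20×9) is included at this height (perimeter 58.00 mm); Taking the union: the 2 present regions are separate (no shared area or edge), so areas and boundary lengths simply add and each stays a separate island — boundary = 88.59 mm. Overall, the cross-section has 2 separate islands. Total boundary length (outer) = 88.59 mm.

88.59 mm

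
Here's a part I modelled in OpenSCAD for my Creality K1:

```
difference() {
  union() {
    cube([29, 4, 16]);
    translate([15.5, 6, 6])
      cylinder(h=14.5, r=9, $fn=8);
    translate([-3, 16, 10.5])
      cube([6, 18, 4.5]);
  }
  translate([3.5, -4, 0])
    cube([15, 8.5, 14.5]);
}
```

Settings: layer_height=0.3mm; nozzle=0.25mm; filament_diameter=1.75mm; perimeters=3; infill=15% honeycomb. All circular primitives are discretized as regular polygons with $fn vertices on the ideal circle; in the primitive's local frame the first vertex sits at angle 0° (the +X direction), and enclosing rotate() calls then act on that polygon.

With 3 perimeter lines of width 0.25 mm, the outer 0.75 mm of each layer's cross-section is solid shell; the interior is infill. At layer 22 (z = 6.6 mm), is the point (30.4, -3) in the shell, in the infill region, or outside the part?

outside

At z = 6.6 mm: the cube is present — its section is the full 29×4 rectangle; the r=9 cylinder at (15.5, 6) contributes a regular 8-gon of circumradius 9; the cube at (-3, 16) is not intersected at this z (z outside [10.5, 15]); Merging all regions: the regions partially overlap (shared area 58.75 mm²), so overlapping operands fuse into one piece — 1 connected region; the cube at (3.5, -4) is present — its section is the full 15×8.5 rectangle; Taking the first minus the rest: starting from the result so far, the 15×8.5 cube at (3.5, -4) partially overlaps it — only the 83.51 mm² overlap (of its 127.50 mm²) is removed, clipping the outline — 2 connected regions. Overall, the cross-section has 2 separate islands. The nearest boundary edge runs (29.00, 4.00)→(29.00, 0.00); distance from the point to it = 3.31 mm. The point is not inside any of the regions above, so it lies outside the cross-section (3.31 mm from the nearest boundary).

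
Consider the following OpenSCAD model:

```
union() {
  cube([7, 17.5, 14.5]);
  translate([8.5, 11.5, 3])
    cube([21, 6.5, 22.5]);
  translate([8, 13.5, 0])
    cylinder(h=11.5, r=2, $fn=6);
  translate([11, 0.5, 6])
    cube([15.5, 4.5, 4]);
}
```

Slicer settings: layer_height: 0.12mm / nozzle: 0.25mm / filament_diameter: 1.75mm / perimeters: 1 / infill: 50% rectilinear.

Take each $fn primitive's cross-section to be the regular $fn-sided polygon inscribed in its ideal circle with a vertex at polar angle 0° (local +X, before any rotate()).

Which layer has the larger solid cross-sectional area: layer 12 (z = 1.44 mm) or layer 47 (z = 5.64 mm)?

layer 47 (z = 5.64 mm)

Layer 12 (z = 1.44): the cube (footprint 7×17.5) is included at this height (area 122.50 mm²); the cube at (8.5, 11.5) is absent (z outside [3, 25.5]); the r=2 cylinder at (8, 13.5) gives a regular 6-gon of circumradius 2 (constant along its height) (area = (6/2)·2.000²·sin(360°/6) = 10.39 mm²); the cube at (11, 0.5) is absent (z outside [6, 10]); Merging all regions: the regions partially overlap — summed areas 132.89 mm² minus the doubly-counted overlap 1.73 mm² gives 131.16 mm² — area = 131.16 mm². So its area = 131.16 mm². Layer 47 (z = 5.64): the 7×17.5 cube contributes its full rectangle (area 122.50 mm²); the cube at (8.5, 11.5) is present — its section is the full 21×6.5 rectangle (area 136.50 mm²); the cylinder at (8, 13.5): section is a regular 6-gon, circumradius r=2 (area = (6/2)·2.000²·sin(360°/6) = 10.39 mm²); the cube at (11, 0.5) is not intersected at this z (z outside [6, 10]); Merging all regions: the regions partially overlap — summed areas 269.39 mm² minus the doubly-counted overlap 5.20 mm² gives 264.20 mm² — area = 264.20 mm². So its area = 264.20 mm². Layer 47 is larger (264.20 vs 131.16 mm²).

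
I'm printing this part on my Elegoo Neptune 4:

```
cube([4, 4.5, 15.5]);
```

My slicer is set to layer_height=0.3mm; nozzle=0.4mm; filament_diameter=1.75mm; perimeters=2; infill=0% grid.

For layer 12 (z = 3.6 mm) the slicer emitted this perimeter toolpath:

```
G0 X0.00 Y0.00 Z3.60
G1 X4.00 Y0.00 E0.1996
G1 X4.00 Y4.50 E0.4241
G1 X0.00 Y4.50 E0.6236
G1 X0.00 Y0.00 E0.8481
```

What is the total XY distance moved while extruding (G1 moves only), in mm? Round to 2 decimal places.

17.00 mm

Sum the Euclidean lengths of each G1 segment: total = 17.00 mm.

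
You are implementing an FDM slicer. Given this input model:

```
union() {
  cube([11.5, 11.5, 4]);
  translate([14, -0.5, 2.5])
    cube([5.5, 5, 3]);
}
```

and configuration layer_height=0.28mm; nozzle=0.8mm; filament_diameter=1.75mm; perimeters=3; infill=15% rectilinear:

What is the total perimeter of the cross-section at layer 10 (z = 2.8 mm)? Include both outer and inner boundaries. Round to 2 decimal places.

67.00 mm

At z = 2.8 mm: the cube (footprint 11.5×11.5) is included at this height (perimeter 46.00 mm); the cube at (14, -0.5) (footprint 5.5×5) is included at this height (perimeter 21.00 mm); Taking the union: the 2 present regions are separate (no shared area or edge), so areas and boundary lengths simply add and each stays a separate island — boundary = 67.00 mm. Overall, the cross-section has 2 separate islands. Total boundary length (outer) = 67.00 mm.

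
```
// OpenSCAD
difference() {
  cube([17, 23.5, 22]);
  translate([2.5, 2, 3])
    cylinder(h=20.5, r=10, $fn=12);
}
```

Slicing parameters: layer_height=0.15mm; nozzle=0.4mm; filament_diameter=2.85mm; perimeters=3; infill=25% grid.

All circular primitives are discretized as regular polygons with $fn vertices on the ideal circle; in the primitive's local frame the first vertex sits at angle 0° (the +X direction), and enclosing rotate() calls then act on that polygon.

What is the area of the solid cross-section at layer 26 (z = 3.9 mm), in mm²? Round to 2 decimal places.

275.87 mm²

At z = 3.9 mm: the cube (footprint 17×23.5) is included at this height (area 399.50 mm²); the r=10 cylinder at (2.5, 2) gives a regular 12-gon of circumradius 10 (constant along its height) (area = (12/2)·10.000²·sin(360°/12) = 300.00 mm²); Subtracting the remaining from the first: starting from the 17×23.5 cube (399.50 mm²), the r=10 cylinder at (2.5, 2) partially overlaps it — only the 123.63 mm² overlap (of its 300.00 mm²) is removed, clipping the outline — area = 275.87 mm². Overall, the cross-section is a single solid region. Net area = 275.87 mm².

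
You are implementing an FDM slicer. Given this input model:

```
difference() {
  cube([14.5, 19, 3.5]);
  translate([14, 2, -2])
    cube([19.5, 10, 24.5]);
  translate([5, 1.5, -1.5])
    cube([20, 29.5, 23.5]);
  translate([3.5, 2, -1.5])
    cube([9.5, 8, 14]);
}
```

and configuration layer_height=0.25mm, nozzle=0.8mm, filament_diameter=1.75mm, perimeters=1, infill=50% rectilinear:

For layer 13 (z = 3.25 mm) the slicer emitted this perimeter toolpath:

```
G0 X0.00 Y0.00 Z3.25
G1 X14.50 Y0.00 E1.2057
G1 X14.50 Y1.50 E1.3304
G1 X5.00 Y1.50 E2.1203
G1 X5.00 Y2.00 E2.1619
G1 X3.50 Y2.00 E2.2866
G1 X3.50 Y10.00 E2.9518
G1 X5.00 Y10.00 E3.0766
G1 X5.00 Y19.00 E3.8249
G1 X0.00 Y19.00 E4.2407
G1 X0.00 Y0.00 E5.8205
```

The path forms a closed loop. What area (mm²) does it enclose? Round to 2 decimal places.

Apply the shoelace formula to the sequence of (X, Y) vertices; enclosed area = 97.25 mm².

97.25 mm²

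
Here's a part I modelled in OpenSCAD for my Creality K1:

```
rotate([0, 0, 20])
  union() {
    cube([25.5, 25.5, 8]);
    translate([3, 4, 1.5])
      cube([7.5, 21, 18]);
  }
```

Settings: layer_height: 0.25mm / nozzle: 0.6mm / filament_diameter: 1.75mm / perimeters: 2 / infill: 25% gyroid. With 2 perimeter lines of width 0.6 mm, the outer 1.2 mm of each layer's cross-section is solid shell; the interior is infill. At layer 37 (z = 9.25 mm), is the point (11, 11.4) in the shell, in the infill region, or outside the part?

outside

At z = 9.25 mm: the cube does not reach this height (z outside [0, 8]); the cube at (3, 4) is present — its section is the full 7.5×21 rectangle; Taking the union: only the 7.5×21 cube at (3, 4) is present, so the union is just that shape — 1 connected region; (whole slice rotated 20° about Z — lengths, areas and connectivity unchanged). Overall, the cross-section is a single solid region. Undo the 20° rotation: the query point maps to (14.236, 6.950) in the un-rotated model frame. The nearest boundary edge runs (10.50, 4.00)→(10.50, 25.00); distance from the point to it = 3.74 mm. The point is not inside any of the regions above, so it lies outside the cross-section (3.74 mm from the nearest boundary).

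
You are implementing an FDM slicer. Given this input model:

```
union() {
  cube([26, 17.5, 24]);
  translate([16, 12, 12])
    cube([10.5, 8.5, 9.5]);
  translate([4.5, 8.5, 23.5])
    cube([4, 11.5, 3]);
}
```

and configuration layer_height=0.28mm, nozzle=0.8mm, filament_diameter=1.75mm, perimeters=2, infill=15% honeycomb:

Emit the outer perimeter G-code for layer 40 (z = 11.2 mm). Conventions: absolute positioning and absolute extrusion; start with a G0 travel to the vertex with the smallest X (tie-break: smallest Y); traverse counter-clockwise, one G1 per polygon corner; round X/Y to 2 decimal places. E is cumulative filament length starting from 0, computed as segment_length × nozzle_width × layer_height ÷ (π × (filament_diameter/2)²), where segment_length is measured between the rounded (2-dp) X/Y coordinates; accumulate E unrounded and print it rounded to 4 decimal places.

At z = 11.2 mm: the 26×17.5 cube contributes its full rectangle; the cube at (16, 12) is not intersected at this z (z outside [12, 21.5]); the cube at (4.5, 8.5) does not reach this height (z outside [23.5, 26.5]); Combining (union): only the 26×17.5 cube is present, so the union is just that shape — 1 connected region. The outline is a single polygon with 4 vertices. Extrusion per mm of travel: 0.8 × 0.28 / (π × 0.875²) = 0.093128. Accumulating E over each segment gives final E = 8.1022.

G0 X0.00 Y0.00 Z11.20
G1 X26.00 Y0.00 E2.4213
G1 X26.00 Y17.50 E4.0511
G1 X0.00 Y17.50 E6.4724
G1 X0.00 Y0.00 E8.1022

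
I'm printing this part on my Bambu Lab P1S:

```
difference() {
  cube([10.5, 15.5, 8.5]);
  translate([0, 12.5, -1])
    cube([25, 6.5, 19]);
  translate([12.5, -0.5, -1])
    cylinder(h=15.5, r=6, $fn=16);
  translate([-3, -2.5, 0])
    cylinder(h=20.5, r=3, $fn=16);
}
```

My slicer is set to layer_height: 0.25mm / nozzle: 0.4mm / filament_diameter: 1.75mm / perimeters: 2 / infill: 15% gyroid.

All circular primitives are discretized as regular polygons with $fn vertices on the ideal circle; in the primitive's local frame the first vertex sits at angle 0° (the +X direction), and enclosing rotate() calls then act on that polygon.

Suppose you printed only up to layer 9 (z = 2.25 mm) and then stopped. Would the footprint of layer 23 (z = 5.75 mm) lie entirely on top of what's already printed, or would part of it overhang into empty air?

Compare the two slices. At z = 2.25: the cube (footprint 10.5×15.5) is included at this height (area 162.75 mm²); the cube at (0, 12.5) (footprint 25×6.5) is included at this height (area 162.50 mm²); the r=6 cylinder at (12.5, -0.5) contributes a regular 16-gon of circumradius 6 (area = (16/2)·6.000²·sin(360°/16) = 110.21 mm²); the cylinder at (-3, -2.5): section is a regular 16-gon, circumradius r=3 (area = (16/2)·3.000²·sin(360°/16) = 27.55 mm²); Taking the first minus the rest: starting from the 10.5×15.5 cube (162.75 mm²), the 25×6.5 cube at (0, 12.5) partially overlaps it — only the 31.50 mm² overlap (of its 162.50 mm²) is removed, clipping the outline; the r=6 cylinder at (12.5, -0.5) partially overlaps it — only the 13.98 mm² overlap (of its 110.21 mm²) is removed, clipping the outline; the r=3 cylinder at (-3, -2.5) misses the remaining region (no effect) — area = 117.27 mm². At z = 5.75: the 10.5×15.5 cube contributes its full rectangle (area 162.75 mm²); the cube at (0, 12.5) (footprint 25×6.5) is included at this height (area 162.50 mm²); the r=6 cylinder at (12.5, -0.5) contributes a regular 16-gon of circumradius 6 (area = (16/2)·6.000²·sin(360°/16) = 110.21 mm²); the r=3 cylinder at (-3, -2.5) contributes a regular 16-gon of circumradius 3 (area = (16/2)·3.000²·sin(360°/16) = 27.55 mm²); Subtracting the remaining from the first: starting from the 10.5×15.5 cube (162.75 mm²), the 25×6.5 cube at (0, 12.5) partially overlaps it — only the 31.50 mm² overlap (of its 162.50 mm²) is removed, clipping the outline; the r=6 cylinder at (12.5, -0.5) partially overlaps it — only the 13.98 mm² overlap (of its 110.21 mm²) is removed, clipping the outline; the r=3 cylinder at (-3, -2.5) misses the remaining region (no effect) — area = 117.27 mm². Checking containment: the cross-section at z = 5.75 is a subset of the cross-section at z = 2.25.

entirely on top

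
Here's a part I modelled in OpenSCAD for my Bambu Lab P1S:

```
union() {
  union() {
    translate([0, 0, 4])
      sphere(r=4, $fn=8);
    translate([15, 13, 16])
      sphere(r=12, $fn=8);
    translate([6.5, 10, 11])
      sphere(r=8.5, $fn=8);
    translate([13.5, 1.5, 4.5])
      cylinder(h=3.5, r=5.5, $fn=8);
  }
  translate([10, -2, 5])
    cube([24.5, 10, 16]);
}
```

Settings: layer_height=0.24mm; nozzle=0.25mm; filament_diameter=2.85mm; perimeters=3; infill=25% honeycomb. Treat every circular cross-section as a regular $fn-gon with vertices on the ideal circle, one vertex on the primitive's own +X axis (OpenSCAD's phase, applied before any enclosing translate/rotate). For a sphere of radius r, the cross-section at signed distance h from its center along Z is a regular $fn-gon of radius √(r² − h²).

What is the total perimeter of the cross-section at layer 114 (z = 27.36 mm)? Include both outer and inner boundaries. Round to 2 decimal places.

At z = 27.36 mm: the sphere does not reach this height (|z−center|=23.360 > r=4); the r=12 sphere at (15, 13) contributes a regular 8-gon of circumradius √(12²−11.36²) = 3.867 (perimeter = 2·8·3.867·sin(180°/8) = 23.67 mm); the sphere at (6.5, 10) does not reach this height (|z−center|=16.360 > r=8.5); the cylinder at (13.5, 1.5) does not reach this height (z outside [4.5, 8]); Merging all regions: only the r=12 sphere at (15, 13) is present, so the union is just that shape — boundary = 23.67 mm; the cube at (10, -2) is not intersected at this z (z outside [5, 21]); Combining (union): only that combined region is present, so the union is just that shape — boundary = 23.67 mm. Overall, the cross-section is a single solid region. Total boundary length (outer) = 23.67 mm.

23.67 mm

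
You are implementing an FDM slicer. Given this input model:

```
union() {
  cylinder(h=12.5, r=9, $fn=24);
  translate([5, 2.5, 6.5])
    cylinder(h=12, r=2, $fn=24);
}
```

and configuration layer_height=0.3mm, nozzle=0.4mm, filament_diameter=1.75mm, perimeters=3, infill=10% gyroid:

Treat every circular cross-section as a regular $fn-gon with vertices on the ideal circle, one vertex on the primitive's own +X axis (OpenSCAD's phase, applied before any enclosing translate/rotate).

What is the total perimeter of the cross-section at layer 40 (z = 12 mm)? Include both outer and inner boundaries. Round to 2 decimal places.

At z = 12 mm: the r=9 cylinder contributes a regular 24-gon of circumradius 9 (perimeter = 2·24·9.000·sin(180°/24) = 56.39 mm); the r=2 cylinder at (5, 2.5) contributes a regular 24-gon of circumradius 2 (perimeter = 2·24·2.000·sin(180°/24) = 12.53 mm); Taking the union: the r=2 cylinder at (5, 2.5) lies entirely inside the r=9 cylinder, so the union is just the r=9 cylinder — boundary = 56.39 mm. Overall, the cross-section is a single solid region. Total boundary length (outer) = 56.39 mm.

56.39 mm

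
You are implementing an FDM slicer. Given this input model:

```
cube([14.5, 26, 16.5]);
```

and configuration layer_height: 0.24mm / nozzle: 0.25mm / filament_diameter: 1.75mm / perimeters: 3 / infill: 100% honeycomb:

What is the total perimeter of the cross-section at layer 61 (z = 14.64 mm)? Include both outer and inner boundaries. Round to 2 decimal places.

81.00 mm

At z = 14.64 mm: the cube (footprint 14.5×26) is included at this height (perimeter 81.00 mm). Overall, the cross-section is a single solid region. Total boundary length (outer) = 81.00 mm.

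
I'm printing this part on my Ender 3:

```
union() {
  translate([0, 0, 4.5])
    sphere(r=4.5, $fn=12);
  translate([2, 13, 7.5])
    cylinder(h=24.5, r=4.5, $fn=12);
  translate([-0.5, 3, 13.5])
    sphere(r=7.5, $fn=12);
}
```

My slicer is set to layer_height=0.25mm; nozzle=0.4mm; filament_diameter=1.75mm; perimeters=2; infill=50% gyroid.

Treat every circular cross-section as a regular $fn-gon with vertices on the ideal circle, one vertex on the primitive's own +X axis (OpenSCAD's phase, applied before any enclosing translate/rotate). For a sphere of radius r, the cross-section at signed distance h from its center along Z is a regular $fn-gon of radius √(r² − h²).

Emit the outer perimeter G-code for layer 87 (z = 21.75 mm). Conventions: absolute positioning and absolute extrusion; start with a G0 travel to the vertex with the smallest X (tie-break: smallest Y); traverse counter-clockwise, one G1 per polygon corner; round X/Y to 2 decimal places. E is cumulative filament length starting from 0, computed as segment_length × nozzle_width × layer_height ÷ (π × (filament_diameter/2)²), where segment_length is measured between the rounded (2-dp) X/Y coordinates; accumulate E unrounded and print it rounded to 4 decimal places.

At z = 21.75 mm: the sphere is absent (|z−center|=17.250 > r=4.5); the cylinder at (2, 13): section is a regular 12-gon, circumradius r=4.5; the sphere at (-0.5, 3) does not reach this height (|z−center|=8.250 > r=7.5); Combining (union): only the r=4.5 cylinder at (2, 13) is present, so the union is just that shape — 1 connected region. The outline is a single polygon with 12 vertices. Extrusion per mm of travel: 0.4 × 0.25 / (π × 0.875²) = 0.041575. Accumulating E over each segment gives final E = 1.1626.

G0 X-2.50 Y13.00 Z21.75
G1 X-1.90 Y10.75 E0.0968
G1 X-0.25 Y9.10 E0.1938
G1 X2.00 Y8.50 E0.2906
G1 X4.25 Y9.10 E0.3875
G1 X5.90 Y10.75 E0.4845
G1 X6.50 Y13.00 E0.5813
G1 X5.90 Y15.25 E0.6781
G1 X4.25 Y16.90 E0.7751
G1 X2.00 Y17.50 E0.8719
G1 X-0.25 Y16.90 E0.9687
G1 X-1.90 Y15.25 E1.0657
G1 X-2.50 Y13.00 E1.1626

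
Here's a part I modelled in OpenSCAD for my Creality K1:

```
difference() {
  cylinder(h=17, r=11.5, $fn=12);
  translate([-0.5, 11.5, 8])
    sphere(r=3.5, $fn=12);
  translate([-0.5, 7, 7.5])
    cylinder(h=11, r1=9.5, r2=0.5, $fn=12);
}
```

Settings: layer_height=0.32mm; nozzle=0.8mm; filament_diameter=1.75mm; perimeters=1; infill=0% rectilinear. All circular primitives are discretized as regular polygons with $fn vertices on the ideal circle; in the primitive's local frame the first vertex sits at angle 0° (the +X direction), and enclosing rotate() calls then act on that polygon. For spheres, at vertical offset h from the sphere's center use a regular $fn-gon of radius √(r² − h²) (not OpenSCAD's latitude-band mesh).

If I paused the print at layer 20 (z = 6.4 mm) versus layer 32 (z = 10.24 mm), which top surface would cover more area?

layer 20 (z = 6.4 mm)

Layer 20 (z = 6.4): the r=11.5 cylinder contributes a regular 12-gon of circumradius 11.5 (area = (12/2)·11.500²·sin(360°/12) = 396.75 mm²); the r=3.5 sphere at (-0.5, 11.5) contributes a regular 12-gon of circumradius √(3.5²−1.6²) = 3.113 (area = (12/2)·3.113²·sin(360°/12) = 29.07 mm²); the cone at (-0.5, 7) is not intersected at this z (z outside [7.5, 18.5]); Taking the first minus the rest: starting from the r=11.5 cylinder (396.75 mm²), the r=3.5 sphere at (-0.5, 11.5) partially overlaps it — only the 12.05 mm² overlap (of its 29.07 mm²) is removed, clipping the outline — area = 384.70 mm². So its area = 384.70 mm². Layer 32 (z = 10.24): the r=11.5 cylinder gives a regular 12-gon of circumradius 11.5 (constant along its height) (area = (12/2)·11.500²·sin(360°/12) = 396.75 mm²); the r=3.5 sphere at (-0.5, 11.5) contributes a regular 12-gon of circumradius √(3.5²−2.24²) = 2.689 (area = (12/2)·2.689²·sin(360°/12) = 21.70 mm²); the cone at (-0.5, 7): at t=0.249 of its height the radius interpolates to r₁+(r₂−r₁)t = 7.258, giving a regular 12-gon of that circumradius (area = (12/2)·7.258²·sin(360°/12) = 158.04 mm²); Taking the first minus the rest: starting from the r=11.5 cylinder (396.75 mm²), the r=3.5 sphere at (-0.5, 11.5) partially overlaps it — only the 8.98 mm² overlap (of its 21.70 mm²) is removed, clipping the outline; the cone at (-0.5, 7) partially overlaps it — only the 118.47 mm² overlap (of its 158.04 mm²) is removed, clipping the outline — area = 269.30 mm². So its area = 269.30 mm². Layer 20 is larger (384.70 vs 269.30 mm²).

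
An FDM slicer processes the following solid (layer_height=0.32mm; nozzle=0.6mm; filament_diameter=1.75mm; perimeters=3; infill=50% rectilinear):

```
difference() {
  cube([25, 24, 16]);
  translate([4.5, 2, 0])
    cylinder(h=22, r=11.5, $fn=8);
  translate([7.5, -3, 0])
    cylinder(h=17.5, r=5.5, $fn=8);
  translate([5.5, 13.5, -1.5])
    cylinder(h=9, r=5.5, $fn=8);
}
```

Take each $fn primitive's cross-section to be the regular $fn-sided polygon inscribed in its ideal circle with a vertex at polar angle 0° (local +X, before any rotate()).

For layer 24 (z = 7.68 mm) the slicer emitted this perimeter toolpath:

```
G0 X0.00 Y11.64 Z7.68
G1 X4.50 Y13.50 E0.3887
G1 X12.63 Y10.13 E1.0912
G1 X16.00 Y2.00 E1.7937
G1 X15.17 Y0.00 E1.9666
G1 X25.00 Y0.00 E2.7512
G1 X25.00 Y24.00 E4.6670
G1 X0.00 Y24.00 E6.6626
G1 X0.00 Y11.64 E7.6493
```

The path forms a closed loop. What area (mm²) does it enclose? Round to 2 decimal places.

427.77 mm²

Apply the shoelace formula to the sequence of (X, Y) vertices; enclosed area = 427.77 mm².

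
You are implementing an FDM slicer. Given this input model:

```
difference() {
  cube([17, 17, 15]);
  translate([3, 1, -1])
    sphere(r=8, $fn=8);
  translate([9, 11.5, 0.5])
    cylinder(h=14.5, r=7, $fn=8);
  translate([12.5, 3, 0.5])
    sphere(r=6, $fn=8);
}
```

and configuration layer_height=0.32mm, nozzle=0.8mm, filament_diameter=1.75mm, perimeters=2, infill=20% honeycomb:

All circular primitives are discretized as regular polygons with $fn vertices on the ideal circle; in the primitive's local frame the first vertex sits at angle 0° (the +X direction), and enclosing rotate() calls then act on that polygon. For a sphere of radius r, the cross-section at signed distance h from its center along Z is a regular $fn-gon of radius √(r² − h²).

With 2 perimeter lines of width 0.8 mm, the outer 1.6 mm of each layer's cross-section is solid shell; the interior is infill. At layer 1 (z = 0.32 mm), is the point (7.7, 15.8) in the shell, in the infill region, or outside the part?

At z = 0.32 mm: the 17×17 cube contributes its full rectangle; the r=8 sphere at (3, 1) slices to a regular 8-gon of circumradius 7.890 (√(r²−h²) with h=1.32 from center); the cylinder at (9, 11.5) is absent (z outside [0.5, 15]); the r=6 sphere at (12.5, 3) slices to a regular 8-gon of circumradius 5.997 (√(r²−h²) with h=0.18 from center); Taking the first minus the rest: starting from the 17×17 cube, the r=8 sphere at (3, 1) partially overlaps it — only the 76.51 mm² overlap (of its 176.09 mm²) is removed, clipping the outline; the r=6 sphere at (12.5, 3) partially overlaps it — only the 60.03 mm² overlap (of its 101.73 mm²) is removed, clipping the outline — 1 connected region. Overall, the cross-section is a single solid region. The nearest boundary edge runs (0.00, 17.00)→(17.00, 17.00); distance from the point to it = 1.20 mm. The point is inside the cross-section, 1.20 mm from the nearest boundary — within the 1.6 mm shell band (2 × 0.8).

shell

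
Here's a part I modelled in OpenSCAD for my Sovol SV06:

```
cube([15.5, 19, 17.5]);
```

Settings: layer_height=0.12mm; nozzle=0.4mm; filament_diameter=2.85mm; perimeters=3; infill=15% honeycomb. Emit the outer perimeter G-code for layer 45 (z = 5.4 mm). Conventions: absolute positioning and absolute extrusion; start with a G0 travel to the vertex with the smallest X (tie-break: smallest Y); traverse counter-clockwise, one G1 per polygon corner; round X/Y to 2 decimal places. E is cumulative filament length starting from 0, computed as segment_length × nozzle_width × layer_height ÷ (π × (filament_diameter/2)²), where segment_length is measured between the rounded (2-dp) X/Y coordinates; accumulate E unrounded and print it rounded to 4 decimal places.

G0 X0.00 Y0.00 Z5.40
G1 X15.50 Y0.00 E0.1166
G1 X15.50 Y19.00 E0.2596
G1 X0.00 Y19.00 E0.3762
G1 X0.00 Y0.00 E0.5192

At z = 5.4 mm: the cube (footprint 15.5×19) is included at this height. The outline is a single polygon with 4 vertices. Extrusion per mm of travel: 0.4 × 0.12 / (π × 1.425²) = 0.007524. Accumulating E over each segment gives final E = 0.5192.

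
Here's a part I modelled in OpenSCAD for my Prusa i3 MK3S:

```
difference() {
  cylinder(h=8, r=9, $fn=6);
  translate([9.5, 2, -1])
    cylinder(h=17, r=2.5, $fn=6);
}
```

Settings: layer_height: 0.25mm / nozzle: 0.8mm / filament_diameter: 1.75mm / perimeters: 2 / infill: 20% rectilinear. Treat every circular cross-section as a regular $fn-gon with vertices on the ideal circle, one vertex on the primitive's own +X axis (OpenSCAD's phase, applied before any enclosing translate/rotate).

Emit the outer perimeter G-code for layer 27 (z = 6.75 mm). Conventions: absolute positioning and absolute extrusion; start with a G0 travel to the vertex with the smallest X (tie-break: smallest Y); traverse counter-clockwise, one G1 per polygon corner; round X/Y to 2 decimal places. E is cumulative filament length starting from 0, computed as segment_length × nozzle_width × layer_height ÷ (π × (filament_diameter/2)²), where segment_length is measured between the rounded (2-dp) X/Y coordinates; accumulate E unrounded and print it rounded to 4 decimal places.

G0 X-9.00 Y0.00 Z6.75
G1 X-4.50 Y-7.79 E0.7480
G1 X4.50 Y-7.79 E1.4964
G1 X8.90 Y-0.17 E2.2281
G1 X8.25 Y-0.17 E2.2821
G1 X7.00 Y2.00 E2.4903
G1 X7.42 Y2.73 E2.5604
G1 X4.50 Y7.79 E3.0461
G1 X-4.50 Y7.79 E3.7945
G1 X-9.00 Y0.00 E4.5425

At z = 6.75 mm: the r=9 cylinder gives a regular 6-gon of circumradius 9 (constant along its height); the r=2.5 cylinder at (9.5, 2) gives a regular 6-gon of circumradius 2.5 (constant along its height); Taking the first minus the rest: starting from the r=9 cylinder, the r=2.5 cylinder at (9.5, 2) partially overlaps it — only the 2.12 mm² overlap (of its 16.24 mm²) is removed, clipping the outline — 1 connected region. The outline is a single polygon with 9 vertices. Extrusion per mm of travel: 0.8 × 0.25 / (π × 0.875²) = 0.083150. Accumulating E over each segment gives final E = 4.5425.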